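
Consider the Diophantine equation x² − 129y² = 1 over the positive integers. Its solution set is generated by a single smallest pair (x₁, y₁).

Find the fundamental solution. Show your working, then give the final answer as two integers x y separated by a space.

[11; 2,1,3,1,6,1,3,1,2,22] for √129; ℓ=10 ⇒ convergent index 9
k=0  a_k=11  p_k/q_k = 11/1
k=1  a_k=2  p_k/q_k = 23/2
k=2  a_k=1  p_k/q_k = 34/3
k=3  a_k=3  p_k/q_k = 125/11
…
k=8  a_k=1  p_k/q_k = 6031/531
k=9  a_k=2  p_k/q_k = 16855/1484
→ (16855, 1484).  Check: 16855²=284091025, 129·1484²=284091024, difference 1.

16855 1484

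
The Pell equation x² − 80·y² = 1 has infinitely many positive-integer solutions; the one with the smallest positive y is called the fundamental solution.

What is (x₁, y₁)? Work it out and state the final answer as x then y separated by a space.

√80 = [8; 1,16, …], period ℓ=2 (even) → k=1
i=0: a=8 ⇒ p=8, q=1
i=1: a=1 ⇒ p=9, q=1
→ (9, 1).  Check: 9²=81, 80·1²=80, difference 1.

9 1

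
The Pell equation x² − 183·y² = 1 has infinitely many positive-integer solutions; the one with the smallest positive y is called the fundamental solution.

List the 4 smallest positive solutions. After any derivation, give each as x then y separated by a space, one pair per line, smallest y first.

√183 → a₀=13, period (1,1,8,1,1,26); ℓ=6 even so k=5
k=0  a_k=13  p_k/q_k = 13/1
…
k=3  a_k=8  p_k/q_k = 230/17
k=4  a_k=1  p_k/q_k = 257/19
k=5  a_k=1  p_k/q_k = 487/36
fundamental: x₁=487, y₁=36  (since 237169 − 183·1296 = 1)
(487+36√183)^2 = 474337 + 35064√183
(487+36√183)^3 = 462003751 + 34152300√183
(487+36√183)^4 = 449991179137 + 33264305136√183

487 36
474337 35064
462003751 34152300
449991179137 33264305136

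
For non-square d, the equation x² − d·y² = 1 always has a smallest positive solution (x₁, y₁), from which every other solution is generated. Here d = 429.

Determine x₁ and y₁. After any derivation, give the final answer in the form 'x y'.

[20; 1,2,2,9,1,12,1,9,2,2,1,40] for √429; ℓ=12 ⇒ convergent index 11
k=0  a_k=20  p_k/q_k = 20/1
k=1  a_k=1  p_k/q_k = 21/1
…
k=5  a_k=1  p_k/q_k = 1512/73
k=6  a_k=12  p_k/q_k = 19511/942
…
k=9  a_k=2  p_k/q_k = 438459/21169
k=10  a_k=2  p_k/q_k = 1085636/52415
k=11  a_k=1  p_k/q_k = 1524095/73584
(x₁, y₁) = (1524095, 73584);  1524095² − 429·73584² = 1 ✓

1524095 73584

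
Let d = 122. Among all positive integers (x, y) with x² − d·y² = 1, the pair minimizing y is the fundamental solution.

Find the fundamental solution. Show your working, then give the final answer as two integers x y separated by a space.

243 22

[11; 22] for √122; ℓ=1 ⇒ convergent index 1
k=0  a_k=11  p_k/q_k = 11/1
k=1  a_k=22  p_k/q_k = 243/22
fundamental: x₁=243, y₁=22  (since 59049 − 122·484 = 1)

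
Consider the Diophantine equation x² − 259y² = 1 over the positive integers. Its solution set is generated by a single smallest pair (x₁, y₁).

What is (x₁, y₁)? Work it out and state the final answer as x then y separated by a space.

847225 52644

√259 → a₀=16, period (10,1,2,3,4,3,2,1,10,32); ℓ=10 even so k=9
i=0: a=16 ⇒ p=16, q=1
…
i=3: a=2 ⇒ p=515, q=32
…
i=8: a=1 ⇒ p=79196, q=4921
i=9: a=10 ⇒ p=847225, q=52644
→ (847225, 52644).  Check: 847225²=717790200625, 259·52644²=717790200624, difference 1.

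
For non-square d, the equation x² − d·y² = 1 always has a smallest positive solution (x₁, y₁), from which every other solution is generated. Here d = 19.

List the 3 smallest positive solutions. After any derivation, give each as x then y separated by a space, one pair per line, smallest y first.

[4; 2,1,3,1,2,8] for √19; ℓ=6 ⇒ convergent index 5
k=0  a_k=4  p_k/q_k = 4/1
…
k=3  a_k=3  p_k/q_k = 48/11
k=4  a_k=1  p_k/q_k = 61/14
k=5  a_k=2  p_k/q_k = 170/39
fundamental: x₁=170, y₁=39  (since 28900 − 19·1521 = 1)
k=2:  x_2 = 170·170+19·39·39 = 57799,  y_2 = 170·39+39·170 = 13260
k=3:  x_3 = 170·57799+19·39·13260 = 19651490,  y_3 = 170·13260+39·57799 = 4508361

170 39
57799 13260
19651490 4508361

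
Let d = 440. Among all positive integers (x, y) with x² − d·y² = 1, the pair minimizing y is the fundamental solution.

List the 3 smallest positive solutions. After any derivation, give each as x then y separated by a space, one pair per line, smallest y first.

21 1
881 42
36981 1763

√440 = [20; 1,40, …], period ℓ=2 (even) → k=1
a_0=20:  p_0=20·1+0=20,  q_0=20·0+1=1
a_1=1:  p_1=1·20+1=21,  q_1=1·1+0=1
→ (21, 1).  Check: 21²=441, 440·1²=440, difference 1.
k=2:  x_2 = 21·21+440·1·1 = 881,  y_2 = 21·1+1·21 = 42
k=3:  x_3 = 21·881+440·1·42 = 36981,  y_3 = 21·42+1·881 = 1763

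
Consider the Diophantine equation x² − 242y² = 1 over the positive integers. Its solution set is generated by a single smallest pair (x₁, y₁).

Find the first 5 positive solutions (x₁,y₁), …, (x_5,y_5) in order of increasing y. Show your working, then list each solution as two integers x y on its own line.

[15; 1,1,3,1,14,1,3,1,1,30] for √242; ℓ=10 ⇒ convergent index 9
step 0: (15, 1)  from 15·(1,0) + (0,1)
…
step 3: (109, 7)  from 3·(31,2) + (16,1)
step 4: (140, 9)  from 1·(109,7) + (31,2)
…
step 8: (10905, 701)  from 1·(8696,559) + (2209,142)
step 9: (19601, 1260)  from 1·(10905,701) + (8696,559)
→ (19601, 1260).  Check: 19601²=384199201, 242·1260²=384199200, difference 1.
(x_2, y_2) = (19601·19601 + 242·1260·1260, 19601·1260 + 1260·19601) = (768398401, 49394520)
(x_3, y_3) = (19601·768398401 + 242·1260·49394520, 19601·49394520 + 1260·768398401) = (30122754096401, 1936363971780)
(x_4, y_4) = (19601·30122754096401 + 242·1260·1936363971780, 19601·1936363971780 + 1260·30122754096401) = (1180872205318713601, 75909340372325040)
(x_5, y_5) = (19601·1180872205318713601 + 242·1260·75909340372325040, 19601·75909340372325040 + 1260·1180872205318713601) = (46292552162781456490001, 2975797959339522246300)

19601 1260
768398401 49394520
30122754096401 1936363971780
1180872205318713601 75909340372325040
46292552162781456490001 2975797959339522246300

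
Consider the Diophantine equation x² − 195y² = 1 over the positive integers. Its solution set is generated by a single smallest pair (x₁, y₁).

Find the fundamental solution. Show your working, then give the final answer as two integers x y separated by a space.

14 1

√195 → a₀=13, period (1,26); ℓ=2 even so k=1
step 0: (13, 1)  from 13·(1,0) + (0,1)
step 1: (14, 1)  from 1·(13,1) + (1,0)
fundamental: x₁=14, y₁=1  (since 196 − 195·1 = 1)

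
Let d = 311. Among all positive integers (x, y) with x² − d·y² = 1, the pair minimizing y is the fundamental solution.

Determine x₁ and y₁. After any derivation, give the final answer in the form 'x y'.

16883880 957397

√311 → a₀=17, period (1,1,1,2,1,…,1,1,34); ℓ=16 even so k=15
k=0  a_k=17  p_k/q_k = 17/1
k=1  a_k=1  p_k/q_k = 18/1
k=2  a_k=1  p_k/q_k = 35/2
…
k=4  a_k=2  p_k/q_k = 141/8
…
k=6  a_k=6  p_k/q_k = 1305/74
…
k=8  a_k=17  p_k/q_k = 71158/4035
…
k=13  a_k=1  p_k/q_k = 6159373/349266
k=14  a_k=1  p_k/q_k = 10724507/608131
k=15  a_k=1  p_k/q_k = 16883880/957397
→ (16883880, 957397).  Check: 16883880²=285065403854400, 311·957397²=285065403854399, difference 1.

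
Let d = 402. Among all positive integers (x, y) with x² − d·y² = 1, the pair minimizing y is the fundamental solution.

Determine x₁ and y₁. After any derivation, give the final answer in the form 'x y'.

d=402: √d = [20; 20,40] (ℓ=2, even), read p_1/q_1
a_0=20:  p_0=20·1+0=20,  q_0=20·0+1=1
a_1=20:  p_1=20·20+1=401,  q_1=20·1+0=20
(x₁, y₁) = (401, 20);  401² − 402·20² = 1 ✓

401 20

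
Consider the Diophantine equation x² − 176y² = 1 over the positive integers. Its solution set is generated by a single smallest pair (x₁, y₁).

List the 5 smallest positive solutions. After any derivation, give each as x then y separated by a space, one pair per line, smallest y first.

199 15
79201 5970
31521799 2376045
12545596801 945659940
4993116004999 376370280075

[13; 3,1,3,26] for √176; ℓ=4 ⇒ convergent index 3
a_0=13:  p_0=13·1+0=13,  q_0=13·0+1=1
…
a_2=1:  p_2=1·40+13=53,  q_2=1·3+1=4
a_3=3:  p_3=3·53+40=199,  q_3=3·4+3=15
(x₁, y₁) = (199, 15);  199² − 176·15² = 1 ✓
n=2: (199,15)∘(199,15) = (199·199+176·15·15, 199·15+15·199) = (79201,5970)
n=3: (79201,5970)∘(199,15) = (199·79201+176·15·5970, 199·5970+15·79201) = (31521799,2376045)
n=4: (31521799,2376045)∘(199,15) = (199·31521799+176·15·2376045, 199·2376045+15·31521799) = (12545596801,945659940)
n=5: (12545596801,945659940)∘(199,15) = (199·12545596801+176·15·945659940, 199·945659940+15·12545596801) = (4993116004999,376370280075)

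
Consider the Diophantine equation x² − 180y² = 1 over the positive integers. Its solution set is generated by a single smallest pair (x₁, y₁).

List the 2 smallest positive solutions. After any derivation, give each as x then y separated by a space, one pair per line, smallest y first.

161 12
51841 3864

√180 = [13; 2,2,2,26, …], period ℓ=4 (even) → k=3
a_0=13:  p_0=13·1+0=13,  q_0=13·0+1=1
a_1=2:  p_1=2·13+1=27,  q_1=2·1+0=2
a_2=2:  p_2=2·27+13=67,  q_2=2·2+1=5
a_3=2:  p_3=2·67+27=161,  q_3=2·5+2=12
(x₁, y₁) = (161, 12);  161² − 180·12² = 1 ✓
(x_2, y_2) = (161·161 + 180·12·12, 161·12 + 12·161) = (51841, 3864)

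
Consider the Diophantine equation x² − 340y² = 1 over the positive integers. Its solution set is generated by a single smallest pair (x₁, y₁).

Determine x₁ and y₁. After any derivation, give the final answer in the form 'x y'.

√340 → a₀=18, period (2,3,1,1,1,…,3,2,36); ℓ=14 even so k=13
k=0  a_k=18  p_k/q_k = 18/1
…
k=2  a_k=3  p_k/q_k = 129/7
k=3  a_k=1  p_k/q_k = 166/9
…
k=6  a_k=1  p_k/q_k = 756/41
…
k=8  a_k=1  p_k/q_k = 7265/394
k=9  a_k=1  p_k/q_k = 13774/747
…
k=11  a_k=1  p_k/q_k = 34813/1888
k=12  a_k=3  p_k/q_k = 125478/6805
k=13  a_k=2  p_k/q_k = 285769/15498
fundamental: x₁=285769, y₁=15498  (since 81663921361 − 340·240188004 = 1)

285769 15498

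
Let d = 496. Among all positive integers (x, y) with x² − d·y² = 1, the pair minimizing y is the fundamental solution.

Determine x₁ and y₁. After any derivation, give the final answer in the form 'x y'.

√496 → a₀=22, period (3,1,2,4,1,…,1,3,44); ℓ=16 even so k=15
i=0: a=22 ⇒ p=22, q=1
…
i=3: a=2 ⇒ p=245, q=11
…
i=8: a=2 ⇒ p=14543, q=653
…
i=14: a=1 ⇒ p=1252502, q=56239
i=15: a=3 ⇒ p=4620799, q=207480
(x₁, y₁) = (4620799, 207480);  4620799² − 496·207480² = 1 ✓

4620799 207480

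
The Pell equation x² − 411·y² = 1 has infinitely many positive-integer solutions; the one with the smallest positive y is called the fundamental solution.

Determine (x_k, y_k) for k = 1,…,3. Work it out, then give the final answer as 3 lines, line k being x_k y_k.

49730 2453
4946145799 243975380
491943661118810 24265791292347

√411 → a₀=20, period (3,1,1,1,19,1,1,1,3,40); ℓ=10 even so k=9
k=0  a_k=20  p_k/q_k = 20/1
k=1  a_k=3  p_k/q_k = 61/3
…
k=5  a_k=19  p_k/q_k = 4379/216
k=6  a_k=1  p_k/q_k = 4602/227
k=7  a_k=1  p_k/q_k = 8981/443
k=8  a_k=1  p_k/q_k = 13583/670
k=9  a_k=3  p_k/q_k = 49730/2453
(x₁, y₁) = (49730, 2453);  49730² − 411·2453² = 1 ✓
k=2:  x_2 = 49730·49730+411·2453·2453 = 4946145799,  y_2 = 49730·2453+2453·49730 = 243975380
k=3:  x_3 = 49730·4946145799+411·2453·243975380 = 491943661118810,  y_3 = 49730·243975380+2453·4946145799 = 24265791292347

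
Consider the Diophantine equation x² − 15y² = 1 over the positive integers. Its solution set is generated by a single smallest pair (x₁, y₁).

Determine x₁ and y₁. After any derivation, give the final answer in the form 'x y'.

√15 = [3; 1,6, …], period ℓ=2 (even) → k=1
k=0  a_k=3  p_k/q_k = 3/1
k=1  a_k=1  p_k/q_k = 4/1
fundamental: x₁=4, y₁=1  (since 16 − 15·1 = 1)

4 1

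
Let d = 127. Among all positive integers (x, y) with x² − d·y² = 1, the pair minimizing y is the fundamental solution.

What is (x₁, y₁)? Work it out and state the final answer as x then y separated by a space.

√127 → a₀=11, period (3,1,2,2,7,11,7,2,2,1,3,22); ℓ=12 even so k=11
step 0: (11, 1)  from 11·(1,0) + (0,1)
…
step 2: (45, 4)  from 1·(34,3) + (11,1)
…
step 4: (293, 26)  from 2·(124,11) + (45,4)
…
step 10: (1274561, 113099)  from 1·(906941,80478) + (367620,32621)
step 11: (4730624, 419775)  from 3·(1274561,113099) + (906941,80478)
fundamental: x₁=4730624, y₁=419775  (since 22378803429376 − 127·176211050625 = 1)

4730624 419775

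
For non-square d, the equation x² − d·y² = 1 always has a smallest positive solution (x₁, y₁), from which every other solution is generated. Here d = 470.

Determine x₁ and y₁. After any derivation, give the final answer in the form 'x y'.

√470 = [21; 1,2,8,2,1,42, …], period ℓ=6 (even) → k=5
step 0: (21, 1)  from 21·(1,0) + (0,1)
step 1: (22, 1)  from 1·(21,1) + (1,0)
step 2: (65, 3)  from 2·(22,1) + (21,1)
…
step 4: (1149, 53)  from 2·(542,25) + (65,3)
step 5: (1691, 78)  from 1·(1149,53) + (542,25)
fundamental: x₁=1691, y₁=78  (since 2859481 − 470·6084 = 1)

1691 78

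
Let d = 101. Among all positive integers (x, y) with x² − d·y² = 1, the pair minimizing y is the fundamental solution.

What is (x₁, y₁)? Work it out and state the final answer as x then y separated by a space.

201 20

[10; 20] for √101; ℓ=1 ⇒ convergent index 1
k=0  a_k=10  p_k/q_k = 10/1
k=1  a_k=20  p_k/q_k = 201/20
(x₁, y₁) = (201, 20);  201² − 101·20² = 1 ✓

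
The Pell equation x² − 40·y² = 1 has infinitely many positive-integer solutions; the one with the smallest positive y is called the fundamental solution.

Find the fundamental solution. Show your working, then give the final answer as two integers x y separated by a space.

[6; 3,12] for √40; ℓ=2 ⇒ convergent index 1
k=0  a_k=6  p_k/q_k = 6/1
k=1  a_k=3  p_k/q_k = 19/3
(x₁, y₁) = (19, 3);  19² − 40·3² = 1 ✓

19 3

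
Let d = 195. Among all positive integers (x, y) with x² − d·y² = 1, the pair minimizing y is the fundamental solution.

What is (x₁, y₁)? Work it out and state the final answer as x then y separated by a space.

14 1

√195 = [13; 1,26, …], period ℓ=2 (even) → k=1
k=0  a_k=13  p_k/q_k = 13/1
k=1  a_k=1  p_k/q_k = 14/1
fundamental: x₁=14, y₁=1  (since 196 − 195·1 = 1)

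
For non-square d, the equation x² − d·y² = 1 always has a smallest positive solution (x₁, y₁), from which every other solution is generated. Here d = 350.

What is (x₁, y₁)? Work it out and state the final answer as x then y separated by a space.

[18; 1,2,2,2,1,36] for √350; ℓ=6 ⇒ convergent index 5
i=0: a=18 ⇒ p=18, q=1
i=1: a=1 ⇒ p=19, q=1
i=2: a=2 ⇒ p=56, q=3
i=3: a=2 ⇒ p=131, q=7
i=4: a=2 ⇒ p=318, q=17
i=5: a=1 ⇒ p=449, q=24
fundamental: x₁=449, y₁=24  (since 201601 − 350·576 = 1)

449 24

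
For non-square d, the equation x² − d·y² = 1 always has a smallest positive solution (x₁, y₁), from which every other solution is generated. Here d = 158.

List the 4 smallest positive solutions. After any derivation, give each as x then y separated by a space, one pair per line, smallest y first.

d=158: √d = [12; 1,1,3,12,3,1,1,24] (ℓ=8, even), read p_7/q_7
k=0  a_k=12  p_k/q_k = 12/1
…
k=3  a_k=3  p_k/q_k = 88/7
k=4  a_k=12  p_k/q_k = 1081/86
…
k=6  a_k=1  p_k/q_k = 4412/351
k=7  a_k=1  p_k/q_k = 7743/616
fundamental: x₁=7743, y₁=616  (since 59954049 − 158·379456 = 1)
(7743+616√158)^2 = 119908097 + 9539376√158
(7743+616√158)^3 = 1856896782399 + 147726776120√158
(7743+616√158)^4 = 28755903452322817 + 2287696845454944√158

7743 616
119908097 9539376
1856896782399 147726776120
28755903452322817 2287696845454944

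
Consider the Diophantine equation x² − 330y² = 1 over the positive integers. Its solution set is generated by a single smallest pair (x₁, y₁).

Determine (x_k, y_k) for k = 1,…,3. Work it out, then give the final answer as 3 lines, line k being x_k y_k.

109 6
23761 1308
5179789 285138

d=330: √d = [18; 6,36] (ℓ=2, even), read p_1/q_1
step 0: (18, 1)  from 18·(1,0) + (0,1)
step 1: (109, 6)  from 6·(18,1) + (1,0)
(x₁, y₁) = (109, 6);  109² − 330·6² = 1 ✓
n=2: (109,6)∘(109,6) = (109·109+330·6·6, 109·6+6·109) = (23761,1308)
n=3: (23761,1308)∘(109,6) = (109·23761+330·6·1308, 109·1308+6·23761) = (5179789,285138)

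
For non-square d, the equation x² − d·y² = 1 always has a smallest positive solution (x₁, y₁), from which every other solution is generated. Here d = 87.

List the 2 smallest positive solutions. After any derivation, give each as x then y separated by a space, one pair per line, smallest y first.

d=87: √d = [9; 3,18] (ℓ=2, even), read p_1/q_1
i=0: a=9 ⇒ p=9, q=1
i=1: a=3 ⇒ p=28, q=3
(x₁, y₁) = (28, 3);  28² − 87·3² = 1 ✓
n=2: (28,3)∘(28,3) = (28·28+87·3·3, 28·3+3·28) = (1567,168)

28 3
1567 168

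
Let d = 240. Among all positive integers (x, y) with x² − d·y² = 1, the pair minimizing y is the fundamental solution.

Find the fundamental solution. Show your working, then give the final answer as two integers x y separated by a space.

31 2

d=240: √d = [15; 2,30] (ℓ=2, even), read p_1/q_1
k=0  a_k=15  p_k/q_k = 15/1
k=1  a_k=2  p_k/q_k = 31/2
→ (31, 2).  Check: 31²=961, 240·2²=960, difference 1.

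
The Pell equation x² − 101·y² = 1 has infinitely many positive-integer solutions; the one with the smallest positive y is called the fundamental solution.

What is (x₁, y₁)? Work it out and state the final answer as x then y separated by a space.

[10; 20] for √101; ℓ=1 ⇒ convergent index 1
i=0: a=10 ⇒ p=10, q=1
i=1: a=20 ⇒ p=201, q=20
→ (201, 20).  Check: 201²=40401, 101·20²=40400, difference 1.

201 20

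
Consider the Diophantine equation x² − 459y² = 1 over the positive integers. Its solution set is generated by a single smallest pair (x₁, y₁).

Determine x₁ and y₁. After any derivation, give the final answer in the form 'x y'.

499850 23331

√459 → a₀=21, period (2,2,1,4,21,4,1,2,2,42); ℓ=10 even so k=9
a_0=21:  p_0=21·1+0=21,  q_0=21·0+1=1
…
a_2=2:  p_2=2·43+21=107,  q_2=2·2+1=5
a_3=1:  p_3=1·107+43=150,  q_3=1·5+2=7
a_4=4:  p_4=4·150+107=707,  q_4=4·7+5=33
…
a_7=1:  p_7=1·60695+14997=75692,  q_7=1·2833+700=3533
a_8=2:  p_8=2·75692+60695=212079,  q_8=2·3533+2833=9899
a_9=2:  p_9=2·212079+75692=499850,  q_9=2·9899+3533=23331
→ (499850, 23331).  Check: 499850²=249850022500, 459·23331²=249850022499, difference 1.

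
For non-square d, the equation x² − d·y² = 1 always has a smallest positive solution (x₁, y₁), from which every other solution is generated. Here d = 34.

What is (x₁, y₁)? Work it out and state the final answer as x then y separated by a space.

[5; 1,4,1,10] for √34; ℓ=4 ⇒ convergent index 3
a_0=5:  p_0=5·1+0=5,  q_0=5·0+1=1
a_1=1:  p_1=1·5+1=6,  q_1=1·1+0=1
a_2=4:  p_2=4·6+5=29,  q_2=4·1+1=5
a_3=1:  p_3=1·29+6=35,  q_3=1·5+1=6
fundamental: x₁=35, y₁=6  (since 1225 − 34·36 = 1)

35 6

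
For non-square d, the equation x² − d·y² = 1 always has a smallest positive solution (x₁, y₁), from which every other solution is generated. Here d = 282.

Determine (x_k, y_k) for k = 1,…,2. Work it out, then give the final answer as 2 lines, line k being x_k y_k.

[16; 1,3,1,4,1,3,1,32] for √282; ℓ=8 ⇒ convergent index 7
i=0: a=16 ⇒ p=16, q=1
…
i=4: a=4 ⇒ p=403, q=24
i=5: a=1 ⇒ p=487, q=29
i=6: a=3 ⇒ p=1864, q=111
i=7: a=1 ⇒ p=2351, q=140
(x₁, y₁) = (2351, 140);  2351² − 282·140² = 1 ✓
n=2: (2351,140)∘(2351,140) = (2351·2351+282·140·140, 2351·140+140·2351) = (11054401,658280)

2351 140
11054401 658280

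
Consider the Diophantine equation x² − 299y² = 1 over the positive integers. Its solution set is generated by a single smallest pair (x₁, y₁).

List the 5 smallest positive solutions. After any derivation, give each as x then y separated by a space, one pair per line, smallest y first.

d=299: √d = [17; 3,2,3,34] (ℓ=4, even), read p_3/q_3
a_0=17:  p_0=17·1+0=17,  q_0=17·0+1=1
a_1=3:  p_1=3·17+1=52,  q_1=3·1+0=3
a_2=2:  p_2=2·52+17=121,  q_2=2·3+1=7
a_3=3:  p_3=3·121+52=415,  q_3=3·7+3=24
(x₁, y₁) = (415, 24);  415² − 299·24² = 1 ✓
(x_2, y_2) = (415·415 + 299·24·24, 415·24 + 24·415) = (344449, 19920)
(x_3, y_3) = (415·344449 + 299·24·19920, 415·19920 + 24·344449) = (285892255, 16533576)
(x_4, y_4) = (415·285892255 + 299·24·16533576, 415·16533576 + 24·285892255) = (237290227201, 13722848160)
(x_5, y_5) = (415·237290227201 + 299·24·13722848160, 415·13722848160 + 24·237290227201) = (196950602684575, 11389947439224)

415 24
344449 19920
285892255 16533576
237290227201 13722848160
196950602684575 11389947439224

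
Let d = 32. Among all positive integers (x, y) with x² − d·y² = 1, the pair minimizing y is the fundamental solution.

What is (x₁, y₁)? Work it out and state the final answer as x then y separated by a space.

17 3

√32 = [5; 1,1,1,10, …], period ℓ=4 (even) → k=3
step 0: (5, 1)  from 5·(1,0) + (0,1)
…
step 2: (11, 2)  from 1·(6,1) + (5,1)
step 3: (17, 3)  from 1·(11,2) + (6,1)
(x₁, y₁) = (17, 3);  17² − 32·3² = 1 ✓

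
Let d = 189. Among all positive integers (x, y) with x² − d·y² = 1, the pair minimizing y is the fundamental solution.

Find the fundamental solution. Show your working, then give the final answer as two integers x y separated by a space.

d=189: √d = [13; 1,2,1,26] (ℓ=4, even), read p_3/q_3
a_0=13:  p_0=13·1+0=13,  q_0=13·0+1=1
…
a_2=2:  p_2=2·14+13=41,  q_2=2·1+1=3
a_3=1:  p_3=1·41+14=55,  q_3=1·3+1=4
fundamental: x₁=55, y₁=4  (since 3025 − 189·16 = 1)

55 4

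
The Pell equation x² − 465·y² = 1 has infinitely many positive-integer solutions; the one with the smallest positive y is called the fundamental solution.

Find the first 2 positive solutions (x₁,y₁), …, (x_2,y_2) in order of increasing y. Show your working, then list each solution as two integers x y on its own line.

[21; 1,1,3,2,2,2,3,1,1,42] for √465; ℓ=10 ⇒ convergent index 9
step 0: (21, 1)  from 21·(1,0) + (0,1)
step 1: (22, 1)  from 1·(21,1) + (1,0)
…
step 3: (151, 7)  from 3·(43,2) + (22,1)
step 4: (345, 16)  from 2·(151,7) + (43,2)
step 5: (841, 39)  from 2·(345,16) + (151,7)
step 6: (2027, 94)  from 2·(841,39) + (345,16)
step 7: (6922, 321)  from 3·(2027,94) + (841,39)
step 8: (8949, 415)  from 1·(6922,321) + (2027,94)
step 9: (15871, 736)  from 1·(8949,415) + (6922,321)
fundamental: x₁=15871, y₁=736  (since 251888641 − 465·541696 = 1)
k=2:  x_2 = 15871·15871+465·736·736 = 503777281,  y_2 = 15871·736+736·15871 = 23362112

15871 736
503777281 23362112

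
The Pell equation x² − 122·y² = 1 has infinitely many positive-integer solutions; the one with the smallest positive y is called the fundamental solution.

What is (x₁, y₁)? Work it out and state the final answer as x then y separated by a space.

√122 = [11; 22, …], period ℓ=1 (odd) → k=1
k=0  a_k=11  p_k/q_k = 11/1
k=1  a_k=22  p_k/q_k = 243/22
(x₁, y₁) = (243, 22);  243² − 122·22² = 1 ✓

243 22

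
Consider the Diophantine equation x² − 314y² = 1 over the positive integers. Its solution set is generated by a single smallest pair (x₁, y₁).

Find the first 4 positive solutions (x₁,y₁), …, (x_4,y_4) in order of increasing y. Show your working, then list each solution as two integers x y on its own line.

√314 = [17; 1,2,1,1,2,1,34, …], period ℓ=7 (odd) → k=13
i=0: a=17 ⇒ p=17, q=1
i=1: a=1 ⇒ p=18, q=1
…
i=4: a=1 ⇒ p=124, q=7
…
i=6: a=1 ⇒ p=443, q=25
i=7: a=34 ⇒ p=15381, q=868
…
i=9: a=2 ⇒ p=47029, q=2654
i=10: a=1 ⇒ p=62853, q=3547
i=11: a=1 ⇒ p=109882, q=6201
i=12: a=2 ⇒ p=282617, q=15949
i=13: a=1 ⇒ p=392499, q=22150
→ (392499, 22150).  Check: 392499²=154055465001, 314·22150²=154055465000, difference 1.
k=2:  x_2 = 392499·392499+314·22150·22150 = 308110930001,  y_2 = 392499·22150+22150·392499 = 17387705700
k=3:  x_3 = 392499·308110930001+314·22150·17387705700 = 241866463828532499,  y_3 = 392499·17387705700+22150·308110930001 = 13649314199066450
k=4:  x_4 = 392499·241866463828532499+314·22150·13649314199066450 = 189864690372162243720001,  y_4 = 392499·13649314199066450+22150·241866463828532499 = 10714684347621377411400

392499 22150
308110930001 17387705700
241866463828532499 13649314199066450
189864690372162243720001 10714684347621377411400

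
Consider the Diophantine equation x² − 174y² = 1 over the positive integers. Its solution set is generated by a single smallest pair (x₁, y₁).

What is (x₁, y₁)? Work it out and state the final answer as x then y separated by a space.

√174 → a₀=13, period (5,4,5,26); ℓ=4 even so k=3
a_0=13:  p_0=13·1+0=13,  q_0=13·0+1=1
…
a_2=4:  p_2=4·66+13=277,  q_2=4·5+1=21
a_3=5:  p_3=5·277+66=1451,  q_3=5·21+5=110
fundamental: x₁=1451, y₁=110  (since 2105401 − 174·12100 = 1)

1451 110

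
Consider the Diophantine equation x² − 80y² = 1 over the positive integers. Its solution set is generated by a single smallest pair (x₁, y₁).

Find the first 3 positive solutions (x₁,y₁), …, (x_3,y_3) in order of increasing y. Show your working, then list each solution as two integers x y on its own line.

d=80: √d = [8; 1,16] (ℓ=2, even), read p_1/q_1
i=0: a=8 ⇒ p=8, q=1
i=1: a=1 ⇒ p=9, q=1
→ (9, 1).  Check: 9²=81, 80·1²=80, difference 1.
k=2:  x_2 = 9·9+80·1·1 = 161,  y_2 = 9·1+1·9 = 18
k=3:  x_3 = 9·161+80·1·18 = 2889,  y_3 = 9·18+1·161 = 323

9 1
161 18
2889 323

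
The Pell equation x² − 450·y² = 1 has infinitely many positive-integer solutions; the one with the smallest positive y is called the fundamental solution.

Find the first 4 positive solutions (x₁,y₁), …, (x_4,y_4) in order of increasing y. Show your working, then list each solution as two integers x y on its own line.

√450 = [21; 4,1,2,4,2,1,4,42, …], period ℓ=8 (even) → k=7
i=0: a=21 ⇒ p=21, q=1
i=1: a=4 ⇒ p=85, q=4
i=2: a=1 ⇒ p=106, q=5
i=3: a=2 ⇒ p=297, q=14
i=4: a=4 ⇒ p=1294, q=61
…
i=6: a=1 ⇒ p=4179, q=197
i=7: a=4 ⇒ p=19601, q=924
→ (19601, 924).  Check: 19601²=384199201, 450·924²=384199200, difference 1.
(x_2, y_2) = (19601·19601 + 450·924·924, 19601·924 + 924·19601) = (768398401, 36222648)
(x_3, y_3) = (19601·768398401 + 450·924·36222648, 19601·36222648 + 924·768398401) = (30122754096401, 1420000245972)
(x_4, y_4) = (19601·30122754096401 + 450·924·1420000245972, 19601·1420000245972 + 924·30122754096401) = (1180872205318713601, 55666849606371696)

19601 924
768398401 36222648
30122754096401 1420000245972
1180872205318713601 55666849606371696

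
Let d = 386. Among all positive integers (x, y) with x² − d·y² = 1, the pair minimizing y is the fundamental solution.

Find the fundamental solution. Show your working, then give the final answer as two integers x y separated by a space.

111555 5678

[19; 1,1,1,4,1,18,1,4,1,1,1,38] for √386; ℓ=12 ⇒ convergent index 11
i=0: a=19 ⇒ p=19, q=1
…
i=2: a=1 ⇒ p=39, q=2
…
i=7: a=1 ⇒ p=6621, q=337
i=8: a=4 ⇒ p=32771, q=1668
i=9: a=1 ⇒ p=39392, q=2005
i=10: a=1 ⇒ p=72163, q=3673
i=11: a=1 ⇒ p=111555, q=5678
(x₁, y₁) = (111555, 5678);  111555² − 386·5678² = 1 ✓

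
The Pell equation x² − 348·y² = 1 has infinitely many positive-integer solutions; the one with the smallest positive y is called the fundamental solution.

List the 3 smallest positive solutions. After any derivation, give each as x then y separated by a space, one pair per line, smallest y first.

√348 = [18; 1,1,1,8,1,1,1,36, …], period ℓ=8 (even) → k=7
i=0: a=18 ⇒ p=18, q=1
…
i=3: a=1 ⇒ p=56, q=3
…
i=6: a=1 ⇒ p=1026, q=55
i=7: a=1 ⇒ p=1567, q=84
→ (1567, 84).  Check: 1567²=2455489, 348·84²=2455488, difference 1.
k=2:  x_2 = 1567·1567+348·84·84 = 4910977,  y_2 = 1567·84+84·1567 = 263256
k=3:  x_3 = 1567·4910977+348·84·263256 = 15391000351,  y_3 = 1567·263256+84·4910977 = 825044220

1567 84
4910977 263256
15391000351 825044220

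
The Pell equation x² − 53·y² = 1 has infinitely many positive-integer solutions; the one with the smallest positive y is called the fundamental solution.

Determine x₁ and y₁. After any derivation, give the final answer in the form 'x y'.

√53 = [7; 3,1,1,3,14, …], period ℓ=5 (odd) → k=9
i=0: a=7 ⇒ p=7, q=1
i=1: a=3 ⇒ p=22, q=3
…
i=3: a=1 ⇒ p=51, q=7
i=4: a=3 ⇒ p=182, q=25
i=5: a=14 ⇒ p=2599, q=357
i=6: a=3 ⇒ p=7979, q=1096
i=7: a=1 ⇒ p=10578, q=1453
i=8: a=1 ⇒ p=18557, q=2549
i=9: a=3 ⇒ p=66249, q=9100
fundamental: x₁=66249, y₁=9100  (since 4388930001 − 53·82810000 = 1)

66249 9100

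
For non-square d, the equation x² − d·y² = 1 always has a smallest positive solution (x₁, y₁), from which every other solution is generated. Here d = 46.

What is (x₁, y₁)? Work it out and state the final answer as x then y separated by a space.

[6; 1,3,1,1,2,6,2,1,1,3,1,12] for √46; ℓ=12 ⇒ convergent index 11
i=0: a=6 ⇒ p=6, q=1
…
i=3: a=1 ⇒ p=34, q=5
i=4: a=1 ⇒ p=61, q=9
…
i=7: a=2 ⇒ p=2150, q=317
…
i=9: a=1 ⇒ p=5297, q=781
i=10: a=3 ⇒ p=19038, q=2807
i=11: a=1 ⇒ p=24335, q=3588
(x₁, y₁) = (24335, 3588);  24335² − 46·3588² = 1 ✓

24335 3588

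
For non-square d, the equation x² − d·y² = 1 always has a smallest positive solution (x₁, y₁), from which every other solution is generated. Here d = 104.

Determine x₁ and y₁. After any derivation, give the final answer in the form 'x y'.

√104 → a₀=10, period (5,20); ℓ=2 even so k=1
step 0: (10, 1)  from 10·(1,0) + (0,1)
step 1: (51, 5)  from 5·(10,1) + (1,0)
(x₁, y₁) = (51, 5);  51² − 104·5² = 1 ✓

51 5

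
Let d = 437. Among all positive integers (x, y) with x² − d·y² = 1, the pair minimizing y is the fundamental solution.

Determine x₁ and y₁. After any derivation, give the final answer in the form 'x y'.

[20; 1,9,2,9,1,40] for √437; ℓ=6 ⇒ convergent index 5
k=0  a_k=20  p_k/q_k = 20/1
…
k=2  a_k=9  p_k/q_k = 209/10
k=3  a_k=2  p_k/q_k = 439/21
k=4  a_k=9  p_k/q_k = 4160/199
k=5  a_k=1  p_k/q_k = 4599/220
→ (4599, 220).  Check: 4599²=21150801, 437·220²=21150800, difference 1.

4599 220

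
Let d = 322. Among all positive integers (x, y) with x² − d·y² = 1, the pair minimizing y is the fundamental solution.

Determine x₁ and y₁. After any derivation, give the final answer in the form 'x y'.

323 18

√322 = [17; 1,16,1,34, …], period ℓ=4 (even) → k=3
k=0  a_k=17  p_k/q_k = 17/1
…
k=2  a_k=16  p_k/q_k = 305/17
k=3  a_k=1  p_k/q_k = 323/18
fundamental: x₁=323, y₁=18  (since 104329 − 322·324 = 1)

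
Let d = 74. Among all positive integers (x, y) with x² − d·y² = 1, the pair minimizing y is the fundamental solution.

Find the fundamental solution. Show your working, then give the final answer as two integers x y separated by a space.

3699 430

d=74: √d = [8; 1,1,1,1,16] (ℓ=5, odd), read p_9/q_9
k=0  a_k=8  p_k/q_k = 8/1
k=1  a_k=1  p_k/q_k = 9/1
k=2  a_k=1  p_k/q_k = 17/2
k=3  a_k=1  p_k/q_k = 26/3
k=4  a_k=1  p_k/q_k = 43/5
…
k=7  a_k=1  p_k/q_k = 1471/171
k=8  a_k=1  p_k/q_k = 2228/259
k=9  a_k=1  p_k/q_k = 3699/430
→ (3699, 430).  Check: 3699²=13682601, 74·430²=13682600, difference 1.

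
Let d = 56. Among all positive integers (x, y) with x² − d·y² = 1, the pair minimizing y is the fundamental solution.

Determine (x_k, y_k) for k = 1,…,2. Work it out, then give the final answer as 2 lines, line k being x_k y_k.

[7; 2,14] for √56; ℓ=2 ⇒ convergent index 1
k=0  a_k=7  p_k/q_k = 7/1
k=1  a_k=2  p_k/q_k = 15/2
fundamental: x₁=15, y₁=2  (since 225 − 56·4 = 1)
n=2: (15,2)∘(15,2) = (15·15+56·2·2, 15·2+2·15) = (449,60)

15 2
449 60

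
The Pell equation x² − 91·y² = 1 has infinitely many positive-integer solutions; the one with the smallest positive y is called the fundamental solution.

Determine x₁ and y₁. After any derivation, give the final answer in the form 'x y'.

1574 165

√91 → a₀=9, period (1,1,5,1,5,1,1,18); ℓ=8 even so k=7
k=0  a_k=9  p_k/q_k = 9/1
…
k=2  a_k=1  p_k/q_k = 19/2
…
k=5  a_k=5  p_k/q_k = 725/76
k=6  a_k=1  p_k/q_k = 849/89
k=7  a_k=1  p_k/q_k = 1574/165
→ (1574, 165).  Check: 1574²=2477476, 91·165²=2477475, difference 1.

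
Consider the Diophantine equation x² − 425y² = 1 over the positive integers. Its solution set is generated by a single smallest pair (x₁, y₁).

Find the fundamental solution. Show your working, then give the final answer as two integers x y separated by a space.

143649 6968

[20; 1,1,1,1,1,1,40] for √425; ℓ=7 ⇒ convergent index 13
k=0  a_k=20  p_k/q_k = 20/1
…
k=4  a_k=1  p_k/q_k = 103/5
…
k=6  a_k=1  p_k/q_k = 268/13
…
k=11  a_k=1  p_k/q_k = 55229/2679
k=12  a_k=1  p_k/q_k = 88420/4289
k=13  a_k=1  p_k/q_k = 143649/6968
(x₁, y₁) = (143649, 6968);  143649² − 425·6968² = 1 ✓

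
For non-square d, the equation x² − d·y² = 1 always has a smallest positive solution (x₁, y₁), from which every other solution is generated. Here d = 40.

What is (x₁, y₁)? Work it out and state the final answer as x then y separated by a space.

[6; 3,12] for √40; ℓ=2 ⇒ convergent index 1
step 0: (6, 1)  from 6·(1,0) + (0,1)
step 1: (19, 3)  from 3·(6,1) + (1,0)
(x₁, y₁) = (19, 3);  19² − 40·3² = 1 ✓

19 3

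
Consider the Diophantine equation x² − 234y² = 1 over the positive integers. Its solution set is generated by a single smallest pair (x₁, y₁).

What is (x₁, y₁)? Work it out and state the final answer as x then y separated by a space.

5201 340

[15; 3,2,1,2,1,2,3,30] for √234; ℓ=8 ⇒ convergent index 7
step 0: (15, 1)  from 15·(1,0) + (0,1)
…
step 3: (153, 10)  from 1·(107,7) + (46,3)
step 4: (413, 27)  from 2·(153,10) + (107,7)
…
step 6: (1545, 101)  from 2·(566,37) + (413,27)
step 7: (5201, 340)  from 3·(1545,101) + (566,37)
(x₁, y₁) = (5201, 340);  5201² − 234·340² = 1 ✓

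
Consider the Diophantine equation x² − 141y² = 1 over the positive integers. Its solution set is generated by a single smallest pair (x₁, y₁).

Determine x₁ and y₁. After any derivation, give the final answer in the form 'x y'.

95 8

√141 = [11; 1,6,1,22, …], period ℓ=4 (even) → k=3
a_0=11:  p_0=11·1+0=11,  q_0=11·0+1=1
a_1=1:  p_1=1·11+1=12,  q_1=1·1+0=1
a_2=6:  p_2=6·12+11=83,  q_2=6·1+1=7
a_3=1:  p_3=1·83+12=95,  q_3=1·7+1=8
→ (95, 8).  Check: 95²=9025, 141·8²=9024, difference 1.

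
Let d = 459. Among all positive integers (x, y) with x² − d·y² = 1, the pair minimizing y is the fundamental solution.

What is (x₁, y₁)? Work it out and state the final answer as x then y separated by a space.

√459 = [21; 2,2,1,4,21,4,1,2,2,42, …], period ℓ=10 (even) → k=9
k=0  a_k=21  p_k/q_k = 21/1
k=1  a_k=2  p_k/q_k = 43/2
k=2  a_k=2  p_k/q_k = 107/5
k=3  a_k=1  p_k/q_k = 150/7
k=4  a_k=4  p_k/q_k = 707/33
…
k=7  a_k=1  p_k/q_k = 75692/3533
k=8  a_k=2  p_k/q_k = 212079/9899
k=9  a_k=2  p_k/q_k = 499850/23331
→ (499850, 23331).  Check: 499850²=249850022500, 459·23331²=249850022499, difference 1.

499850 23331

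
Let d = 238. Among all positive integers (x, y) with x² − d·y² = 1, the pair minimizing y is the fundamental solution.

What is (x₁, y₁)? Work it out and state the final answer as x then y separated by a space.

11663 756

d=238: √d = [15; 2,2,1,14,1,2,2,30] (ℓ=8, even), read p_7/q_7
a_0=15:  p_0=15·1+0=15,  q_0=15·0+1=1
a_1=2:  p_1=2·15+1=31,  q_1=2·1+0=2
…
a_3=1:  p_3=1·77+31=108,  q_3=1·5+2=7
a_4=14:  p_4=14·108+77=1589,  q_4=14·7+5=103
a_5=1:  p_5=1·1589+108=1697,  q_5=1·103+7=110
a_6=2:  p_6=2·1697+1589=4983,  q_6=2·110+103=323
a_7=2:  p_7=2·4983+1697=11663,  q_7=2·323+110=756
→ (11663, 756).  Check: 11663²=136025569, 238·756²=136025568, difference 1.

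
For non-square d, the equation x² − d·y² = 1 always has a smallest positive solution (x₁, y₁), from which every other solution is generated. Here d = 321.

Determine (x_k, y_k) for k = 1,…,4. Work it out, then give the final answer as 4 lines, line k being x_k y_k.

√321 → a₀=17, period (1,10,1,34); ℓ=4 even so k=3
k=0  a_k=17  p_k/q_k = 17/1
k=1  a_k=1  p_k/q_k = 18/1
k=2  a_k=10  p_k/q_k = 197/11
k=3  a_k=1  p_k/q_k = 215/12
(x₁, y₁) = (215, 12);  215² − 321·12² = 1 ✓
k=2:  x_2 = 215·215+321·12·12 = 92449,  y_2 = 215·12+12·215 = 5160
k=3:  x_3 = 215·92449+321·12·5160 = 39752855,  y_3 = 215·5160+12·92449 = 2218788
k=4:  x_4 = 215·39752855+321·12·2218788 = 17093635201,  y_4 = 215·2218788+12·39752855 = 954073680

215 12
92449 5160
39752855 2218788
17093635201 954073680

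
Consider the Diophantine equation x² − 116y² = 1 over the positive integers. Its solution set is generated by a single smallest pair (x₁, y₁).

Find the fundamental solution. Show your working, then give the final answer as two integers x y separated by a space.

d=116: √d = [10; 1,3,2,1,4,1,2,3,1,20] (ℓ=10, even), read p_9/q_9
i=0: a=10 ⇒ p=10, q=1
i=1: a=1 ⇒ p=11, q=1
i=2: a=3 ⇒ p=43, q=4
…
i=5: a=4 ⇒ p=657, q=61
i=6: a=1 ⇒ p=797, q=74
i=7: a=2 ⇒ p=2251, q=209
i=8: a=3 ⇒ p=7550, q=701
i=9: a=1 ⇒ p=9801, q=910
→ (9801, 910).  Check: 9801²=96059601, 116·910²=96059600, difference 1.

9801 910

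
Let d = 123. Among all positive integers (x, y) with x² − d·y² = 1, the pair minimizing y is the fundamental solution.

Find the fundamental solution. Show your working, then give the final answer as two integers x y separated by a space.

122 11

d=123: √d = [11; 11,22] (ℓ=2, even), read p_1/q_1
a_0=11:  p_0=11·1+0=11,  q_0=11·0+1=1
a_1=11:  p_1=11·11+1=122,  q_1=11·1+0=11
fundamental: x₁=122, y₁=11  (since 14884 − 123·121 = 1)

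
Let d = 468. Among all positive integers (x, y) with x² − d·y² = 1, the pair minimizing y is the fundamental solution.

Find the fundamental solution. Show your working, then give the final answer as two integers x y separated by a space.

[21; 1,1,1,2,1,1,1,42] for √468; ℓ=8 ⇒ convergent index 7
i=0: a=21 ⇒ p=21, q=1
i=1: a=1 ⇒ p=22, q=1
…
i=4: a=2 ⇒ p=173, q=8
i=5: a=1 ⇒ p=238, q=11
i=6: a=1 ⇒ p=411, q=19
i=7: a=1 ⇒ p=649, q=30
(x₁, y₁) = (649, 30);  649² − 468·30² = 1 ✓

649 30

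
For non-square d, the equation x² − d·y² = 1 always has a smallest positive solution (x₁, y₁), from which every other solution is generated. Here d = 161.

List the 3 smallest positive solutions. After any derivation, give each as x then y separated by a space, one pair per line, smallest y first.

d=161: √d = [12; 1,2,4,1,2,1,4,2,1,24] (ℓ=10, even), read p_9/q_9
i=0: a=12 ⇒ p=12, q=1
…
i=2: a=2 ⇒ p=38, q=3
i=3: a=4 ⇒ p=165, q=13
i=4: a=1 ⇒ p=203, q=16
i=5: a=2 ⇒ p=571, q=45
i=6: a=1 ⇒ p=774, q=61
i=7: a=4 ⇒ p=3667, q=289
i=8: a=2 ⇒ p=8108, q=639
i=9: a=1 ⇒ p=11775, q=928
(x₁, y₁) = (11775, 928);  11775² − 161·928² = 1 ✓
k=2:  x_2 = 11775·11775+161·928·928 = 277301249,  y_2 = 11775·928+928·11775 = 21854400
k=3:  x_3 = 11775·277301249+161·928·21854400 = 6530444402175,  y_3 = 11775·21854400+928·277301249 = 514671119072

11775 928
277301249 21854400
6530444402175 514671119072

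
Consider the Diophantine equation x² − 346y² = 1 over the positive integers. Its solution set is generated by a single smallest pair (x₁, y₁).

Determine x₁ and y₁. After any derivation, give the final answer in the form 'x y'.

17299 930

d=346: √d = [18; 1,1,1,1,36] (ℓ=5, odd), read p_9/q_9
a_0=18:  p_0=18·1+0=18,  q_0=18·0+1=1
a_1=1:  p_1=1·18+1=19,  q_1=1·1+0=1
a_2=1:  p_2=1·19+18=37,  q_2=1·1+1=2
a_3=1:  p_3=1·37+19=56,  q_3=1·2+1=3
…
a_5=36:  p_5=36·93+56=3404,  q_5=36·5+3=183
a_6=1:  p_6=1·3404+93=3497,  q_6=1·183+5=188
…
a_8=1:  p_8=1·6901+3497=10398,  q_8=1·371+188=559
a_9=1:  p_9=1·10398+6901=17299,  q_9=1·559+371=930
fundamental: x₁=17299, y₁=930  (since 299255401 − 346·864900 = 1)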